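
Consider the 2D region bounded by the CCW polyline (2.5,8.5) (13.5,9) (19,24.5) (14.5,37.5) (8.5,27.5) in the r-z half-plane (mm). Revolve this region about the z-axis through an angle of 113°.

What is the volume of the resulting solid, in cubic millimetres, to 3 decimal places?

Profile (r,z), 5 vertices: (2.5,8.5) (13.5,9) (19,24.5) (14.5,37.5) (8.5,27.5)
edge 0: (2.5,8.5)→(13.5,9)  cross = 2.5·9 − 13.5·8.5 = -92.2500; (r_i+r_j)·cross = 16·-92.2500 = -1476.0000
edge 1: (13.5,9)→(19,24.5)  cross = 13.5·24.5 − 19·9 = 159.7500; (r_i+r_j)·cross = 32.5·159.7500 = 5191.8750
edge 2: (19,24.5)→(14.5,37.5)  cross = 19·37.5 − 14.5·24.5 = 357.2500; (r_i+r_j)·cross = 33.5·357.2500 = 11967.8750
edge 3: (14.5,37.5)→(8.5,27.5)  cross = 14.5·27.5 − 8.5·37.5 = 80.0000; (r_i+r_j)·cross = 23·80.0000 = 1840.0000
edge 4: (8.5,27.5)→(2.5,8.5)  cross = 8.5·8.5 − 2.5·27.5 = 3.5000; (r_i+r_j)·cross = 11·3.5000 = 38.5000
Σcross = 508.2500 → A = |Σcross|/2 = 254.1250 mm²
Σ(r_i+r_j)·cross = 17562.2500 → first moment M = |Σ|/6 = 2927.0417
R_c = M/A = 2927.0417/254.1250 = 11.5181 mm
θ = 113° = 1.972222 rad
V = θ·R_c·A = 1.972222·11.5181·254.1250 = 5772.776 mm³

Volume = 5772.776 mm³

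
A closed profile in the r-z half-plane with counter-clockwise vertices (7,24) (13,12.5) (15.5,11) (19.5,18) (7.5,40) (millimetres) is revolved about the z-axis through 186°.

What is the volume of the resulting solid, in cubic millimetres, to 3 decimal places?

Volume = 6647.433 mm³

Profile (r,z), 5 vertices: (7,24) (13,12.5) (15.5,11) (19.5,18) (7.5,40)
edge 0: (7,24)→(13,12.5)  cross = 7·12.5 − 13·24 = -224.5000; (r_i+r_j)·cross = 20·-224.5000 = -4490.0000
edge 1: (13,12.5)→(15.5,11)  cross = 13·11 − 15.5·12.5 = -50.7500; (r_i+r_j)·cross = 28.5·-50.7500 = -1446.3750
edge 2: (15.5,11)→(19.5,18)  cross = 15.5·18 − 19.5·11 = 64.5000; (r_i+r_j)·cross = 35·64.5000 = 2257.5000
edge 3: (19.5,18)→(7.5,40)  cross = 19.5·40 − 7.5·18 = 645.0000; (r_i+r_j)·cross = 27·645.0000 = 17415.0000
edge 4: (7.5,40)→(7,24)  cross = 7.5·24 − 7·40 = -100.0000; (r_i+r_j)·cross = 14.5·-100.0000 = -1450.0000
Σcross = 334.2500 → A = |Σcross|/2 = 167.1250 mm²
Σ(r_i+r_j)·cross = 12286.1250 → first moment M = |Σ|/6 = 2047.6875
R_c = M/A = 2047.6875/167.1250 = 12.2524 mm
θ = 186° = 3.246312 rad
V = θ·R_c·A = 3.246312·12.2524·167.1250 = 6647.433 mm³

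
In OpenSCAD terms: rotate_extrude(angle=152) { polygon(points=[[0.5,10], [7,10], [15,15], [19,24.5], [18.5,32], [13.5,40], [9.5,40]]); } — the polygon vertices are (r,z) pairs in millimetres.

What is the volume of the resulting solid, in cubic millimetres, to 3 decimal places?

Profile (r,z), 7 vertices: (0.5,10) (7,10) (15,15) (19,24.5) (18.5,32) (13.5,40) (9.5,40)
edge 0: (0.5,10)→(7,10)  cross = 0.5·10 − 7·10 = -65.0000; (r_i+r_j)·cross = 7.5·-65.0000 = -487.5000
edge 1: (7,10)→(15,15)  cross = 7·15 − 15·10 = -45.0000; (r_i+r_j)·cross = 22·-45.0000 = -990.0000
edge 2: (15,15)→(19,24.5)  cross = 15·24.5 − 19·15 = 82.5000; (r_i+r_j)·cross = 34·82.5000 = 2805.0000
edge 3: (19,24.5)→(18.5,32)  cross = 19·32 − 18.5·24.5 = 154.7500; (r_i+r_j)·cross = 37.5·154.7500 = 5803.1250
edge 4: (18.5,32)→(13.5,40)  cross = 18.5·40 − 13.5·32 = 308.0000; (r_i+r_j)·cross = 32·308.0000 = 9856.0000
edge 5: (13.5,40)→(9.5,40)  cross = 13.5·40 − 9.5·40 = 160.0000; (r_i+r_j)·cross = 23·160.0000 = 3680.0000
edge 6: (9.5,40)→(0.5,10)  cross = 9.5·10 − 0.5·40 = 75.0000; (r_i+r_j)·cross = 10·75.0000 = 750.0000
Σcross = 670.2500 → A = |Σcross|/2 = 335.1250 mm²
Σ(r_i+r_j)·cross = 21416.6250 → first moment M = |Σ|/6 = 3569.4375
R_c = M/A = 3569.4375/335.1250 = 10.6511 mm
θ = 152° = 2.652900 rad
V = θ·R_c·A = 2.652900·10.6511·335.1250 = 9469.362 mm³

Volume = 9469.362 mm³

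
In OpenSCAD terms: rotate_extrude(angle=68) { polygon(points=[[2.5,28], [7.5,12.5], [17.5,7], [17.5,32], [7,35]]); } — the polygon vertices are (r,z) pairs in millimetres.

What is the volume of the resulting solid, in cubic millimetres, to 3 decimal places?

Profile (r,z), 5 vertices: (2.5,28) (7.5,12.5) (17.5,7) (17.5,32) (7,35)
edge 0: (2.5,28)→(7.5,12.5)  cross = 2.5·12.5 − 7.5·28 = -178.7500; (r_i+r_j)·cross = 10·-178.7500 = -1787.5000
edge 1: (7.5,12.5)→(17.5,7)  cross = 7.5·7 − 17.5·12.5 = -166.2500; (r_i+r_j)·cross = 25·-166.2500 = -4156.2500
edge 2: (17.5,7)→(17.5,32)  cross = 17.5·32 − 17.5·7 = 437.5000; (r_i+r_j)·cross = 35·437.5000 = 15312.5000
edge 3: (17.5,32)→(7,35)  cross = 17.5·35 − 7·32 = 388.5000; (r_i+r_j)·cross = 24.5·388.5000 = 9518.2500
edge 4: (7,35)→(2.5,28)  cross = 7·28 − 2.5·35 = 108.5000; (r_i+r_j)·cross = 9.5·108.5000 = 1030.7500
Σcross = 589.5000 → A = |Σcross|/2 = 294.7500 mm²
Σ(r_i+r_j)·cross = 19917.7500 → first moment M = |Σ|/6 = 3319.6250
R_c = M/A = 3319.6250/294.7500 = 11.2625 mm
θ = 68° = 1.186824 rad
V = θ·R_c·A = 1.186824·11.2625·294.7500 = 3939.810 mm³

Volume = 3939.810 mm³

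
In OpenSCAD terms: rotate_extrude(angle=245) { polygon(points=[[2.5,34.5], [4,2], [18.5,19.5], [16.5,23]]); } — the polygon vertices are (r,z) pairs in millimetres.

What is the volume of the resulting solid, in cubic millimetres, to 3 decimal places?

Volume = 9558.768 mm³

Profile (r,z), 4 vertices: (2.5,34.5) (4,2) (18.5,19.5) (16.5,23)
edge 0: (2.5,34.5)→(4,2)  cross = 2.5·2 − 4·34.5 = -133.0000; (r_i+r_j)·cross = 6.5·-133.0000 = -864.5000
edge 1: (4,2)→(18.5,19.5)  cross = 4·19.5 − 18.5·2 = 41.0000; (r_i+r_j)·cross = 22.5·41.0000 = 922.5000
edge 2: (18.5,19.5)→(16.5,23)  cross = 18.5·23 − 16.5·19.5 = 103.7500; (r_i+r_j)·cross = 35·103.7500 = 3631.2500
edge 3: (16.5,23)→(2.5,34.5)  cross = 16.5·34.5 − 2.5·23 = 511.7500; (r_i+r_j)·cross = 19·511.7500 = 9723.2500
Σcross = 523.5000 → A = |Σcross|/2 = 261.7500 mm²
Σ(r_i+r_j)·cross = 13412.5000 → first moment M = |Σ|/6 = 2235.4167
R_c = M/A = 2235.4167/261.7500 = 8.5403 mm
θ = 245° = 4.276057 rad
V = θ·R_c·A = 4.276057·8.5403·261.7500 = 9558.768 mm³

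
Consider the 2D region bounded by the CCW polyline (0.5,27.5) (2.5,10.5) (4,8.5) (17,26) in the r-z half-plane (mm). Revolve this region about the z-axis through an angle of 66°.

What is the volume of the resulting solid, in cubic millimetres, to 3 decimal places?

Profile (r,z), 4 vertices: (0.5,27.5) (2.5,10.5) (4,8.5) (17,26)
edge 0: (0.5,27.5)→(2.5,10.5)  cross = 0.5·10.5 − 2.5·27.5 = -63.5000; (r_i+r_j)·cross = 3·-63.5000 = -190.5000
edge 1: (2.5,10.5)→(4,8.5)  cross = 2.5·8.5 − 4·10.5 = -20.7500; (r_i+r_j)·cross = 6.5·-20.7500 = -134.8750
edge 2: (4,8.5)→(17,26)  cross = 4·26 − 17·8.5 = -40.5000; (r_i+r_j)·cross = 21·-40.5000 = -850.5000
edge 3: (17,26)→(0.5,27.5)  cross = 17·27.5 − 0.5·26 = 454.5000; (r_i+r_j)·cross = 17.5·454.5000 = 7953.7500
Σcross = 329.7500 → A = |Σcross|/2 = 164.8750 mm²
Σ(r_i+r_j)·cross = 6777.8750 → first moment M = |Σ|/6 = 1129.6458
R_c = M/A = 1129.6458/164.8750 = 6.8515 mm
θ = 66° = 1.151917 rad
V = θ·R_c·A = 1.151917·6.8515·164.8750 = 1301.259 mm³

Volume = 1301.259 mm³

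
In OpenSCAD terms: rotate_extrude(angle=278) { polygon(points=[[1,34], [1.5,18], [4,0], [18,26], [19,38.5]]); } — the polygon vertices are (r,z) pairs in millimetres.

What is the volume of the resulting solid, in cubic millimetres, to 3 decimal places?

Profile (r,z), 5 vertices: (1,34) (1.5,18) (4,0) (18,26) (19,38.5)
edge 0: (1,34)→(1.5,18)  cross = 1·18 − 1.5·34 = -33.0000; (r_i+r_j)·cross = 2.5·-33.0000 = -82.5000
edge 1: (1.5,18)→(4,0)  cross = 1.5·0 − 4·18 = -72.0000; (r_i+r_j)·cross = 5.5·-72.0000 = -396.0000
edge 2: (4,0)→(18,26)  cross = 4·26 − 18·0 = 104.0000; (r_i+r_j)·cross = 22·104.0000 = 2288.0000
edge 3: (18,26)→(19,38.5)  cross = 18·38.5 − 19·26 = 199.0000; (r_i+r_j)·cross = 37·199.0000 = 7363.0000
edge 4: (19,38.5)→(1,34)  cross = 19·34 − 1·38.5 = 607.5000; (r_i+r_j)·cross = 20·607.5000 = 12150.0000
Σcross = 805.5000 → A = |Σcross|/2 = 402.7500 mm²
Σ(r_i+r_j)·cross = 21322.5000 → first moment M = |Σ|/6 = 3553.7500
R_c = M/A = 3553.7500/402.7500 = 8.8237 mm
θ = 278° = 4.852015 rad
V = θ·R_c·A = 4.852015·8.8237·402.7500 = 17242.849 mm³

Volume = 17242.849 mm³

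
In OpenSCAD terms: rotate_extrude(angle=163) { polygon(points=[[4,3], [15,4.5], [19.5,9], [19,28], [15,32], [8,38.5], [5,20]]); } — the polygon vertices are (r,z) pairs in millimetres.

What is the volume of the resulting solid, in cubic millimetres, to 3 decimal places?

Profile (r,z), 7 vertices: (4,3) (15,4.5) (19.5,9) (19,28) (15,32) (8,38.5) (5,20)
edge 0: (4,3)→(15,4.5)  cross = 4·4.5 − 15·3 = -27.0000; (r_i+r_j)·cross = 19·-27.0000 = -513.0000
edge 1: (15,4.5)→(19.5,9)  cross = 15·9 − 19.5·4.5 = 47.2500; (r_i+r_j)·cross = 34.5·47.2500 = 1630.1250
edge 2: (19.5,9)→(19,28)  cross = 19.5·28 − 19·9 = 375.0000; (r_i+r_j)·cross = 38.5·375.0000 = 14437.5000
edge 3: (19,28)→(15,32)  cross = 19·32 − 15·28 = 188.0000; (r_i+r_j)·cross = 34·188.0000 = 6392.0000
edge 4: (15,32)→(8,38.5)  cross = 15·38.5 − 8·32 = 321.5000; (r_i+r_j)·cross = 23·321.5000 = 7394.5000
edge 5: (8,38.5)→(5,20)  cross = 8·20 − 5·38.5 = -32.5000; (r_i+r_j)·cross = 13·-32.5000 = -422.5000
edge 6: (5,20)→(4,3)  cross = 5·3 − 4·20 = -65.0000; (r_i+r_j)·cross = 9·-65.0000 = -585.0000
Σcross = 807.2500 → A = |Σcross|/2 = 403.6250 mm²
Σ(r_i+r_j)·cross = 28333.6250 → first moment M = |Σ|/6 = 4722.2708
R_c = M/A = 4722.2708/403.6250 = 11.6996 mm
θ = 163° = 2.844887 rad
V = θ·R_c·A = 2.844887·11.6996·403.6250 = 13434.325 mm³

Volume = 13434.325 mm³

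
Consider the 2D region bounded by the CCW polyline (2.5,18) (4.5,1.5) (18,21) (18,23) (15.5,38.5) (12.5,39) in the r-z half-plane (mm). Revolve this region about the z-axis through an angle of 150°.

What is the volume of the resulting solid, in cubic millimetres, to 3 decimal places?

Profile (r,z), 6 vertices: (2.5,18) (4.5,1.5) (18,21) (18,23) (15.5,38.5) (12.5,39)
edge 0: (2.5,18)→(4.5,1.5)  cross = 2.5·1.5 − 4.5·18 = -77.2500; (r_i+r_j)·cross = 7·-77.2500 = -540.7500
edge 1: (4.5,1.5)→(18,21)  cross = 4.5·21 − 18·1.5 = 67.5000; (r_i+r_j)·cross = 22.5·67.5000 = 1518.7500
edge 2: (18,21)→(18,23)  cross = 18·23 − 18·21 = 36.0000; (r_i+r_j)·cross = 36·36.0000 = 1296.0000
edge 3: (18,23)→(15.5,38.5)  cross = 18·38.5 − 15.5·23 = 336.5000; (r_i+r_j)·cross = 33.5·336.5000 = 11272.7500
edge 4: (15.5,38.5)→(12.5,39)  cross = 15.5·39 − 12.5·38.5 = 123.2500; (r_i+r_j)·cross = 28·123.2500 = 3451.0000
edge 5: (12.5,39)→(2.5,18)  cross = 12.5·18 − 2.5·39 = 127.5000; (r_i+r_j)·cross = 15·127.5000 = 1912.5000
Σcross = 613.5000 → A = |Σcross|/2 = 306.7500 mm²
Σ(r_i+r_j)·cross = 18910.2500 → first moment M = |Σ|/6 = 3151.7083
R_c = M/A = 3151.7083/306.7500 = 10.2745 mm
θ = 150° = 2.617994 rad
V = θ·R_c·A = 2.617994·10.2745·306.7500 = 8251.153 mm³

Volume = 8251.153 mm³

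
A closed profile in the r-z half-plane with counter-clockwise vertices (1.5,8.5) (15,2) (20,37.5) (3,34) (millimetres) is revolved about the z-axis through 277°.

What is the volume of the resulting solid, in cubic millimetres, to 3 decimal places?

Profile (r,z), 4 vertices: (1.5,8.5) (15,2) (20,37.5) (3,34)
edge 0: (1.5,8.5)→(15,2)  cross = 1.5·2 − 15·8.5 = -124.5000; (r_i+r_j)·cross = 16.5·-124.5000 = -2054.2500
edge 1: (15,2)→(20,37.5)  cross = 15·37.5 − 20·2 = 522.5000; (r_i+r_j)·cross = 35·522.5000 = 18287.5000
edge 2: (20,37.5)→(3,34)  cross = 20·34 − 3·37.5 = 567.5000; (r_i+r_j)·cross = 23·567.5000 = 13052.5000
edge 3: (3,34)→(1.5,8.5)  cross = 3·8.5 − 1.5·34 = -25.5000; (r_i+r_j)·cross = 4.5·-25.5000 = -114.7500
Σcross = 940.0000 → A = |Σcross|/2 = 470.0000 mm²
Σ(r_i+r_j)·cross = 29171.0000 → first moment M = |Σ|/6 = 4861.8333
R_c = M/A = 4861.8333/470.0000 = 10.3443 mm
θ = 277° = 4.834562 rad
V = θ·R_c·A = 4.834562·10.3443·470.0000 = 23504.835 mm³

Volume = 23504.835 mm³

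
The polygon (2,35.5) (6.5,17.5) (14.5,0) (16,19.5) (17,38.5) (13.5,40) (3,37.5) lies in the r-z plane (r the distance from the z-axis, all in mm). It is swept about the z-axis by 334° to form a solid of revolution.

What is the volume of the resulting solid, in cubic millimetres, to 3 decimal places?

Volume = 21800.012 mm³

Profile (r,z), 7 vertices: (2,35.5) (6.5,17.5) (14.5,0) (16,19.5) (17,38.5) (13.5,40) (3,37.5)
edge 0: (2,35.5)→(6.5,17.5)  cross = 2·17.5 − 6.5·35.5 = -195.7500; (r_i+r_j)·cross = 8.5·-195.7500 = -1663.8750
edge 1: (6.5,17.5)→(14.5,0)  cross = 6.5·0 − 14.5·17.5 = -253.7500; (r_i+r_j)·cross = 21·-253.7500 = -5328.7500
edge 2: (14.5,0)→(16,19.5)  cross = 14.5·19.5 − 16·0 = 282.7500; (r_i+r_j)·cross = 30.5·282.7500 = 8623.8750
edge 3: (16,19.5)→(17,38.5)  cross = 16·38.5 − 17·19.5 = 284.5000; (r_i+r_j)·cross = 33·284.5000 = 9388.5000
edge 4: (17,38.5)→(13.5,40)  cross = 17·40 − 13.5·38.5 = 160.2500; (r_i+r_j)·cross = 30.5·160.2500 = 4887.6250
edge 5: (13.5,40)→(3,37.5)  cross = 13.5·37.5 − 3·40 = 386.2500; (r_i+r_j)·cross = 16.5·386.2500 = 6373.1250
edge 6: (3,37.5)→(2,35.5)  cross = 3·35.5 − 2·37.5 = 31.5000; (r_i+r_j)·cross = 5·31.5000 = 157.5000
Σcross = 695.7500 → A = |Σcross|/2 = 347.8750 mm²
Σ(r_i+r_j)·cross = 22438.0000 → first moment M = |Σ|/6 = 3739.6667
R_c = M/A = 3739.6667/347.8750 = 10.7500 mm
θ = 334° = 5.829400 rad
V = θ·R_c·A = 5.829400·10.7500·347.8750 = 21800.012 mm³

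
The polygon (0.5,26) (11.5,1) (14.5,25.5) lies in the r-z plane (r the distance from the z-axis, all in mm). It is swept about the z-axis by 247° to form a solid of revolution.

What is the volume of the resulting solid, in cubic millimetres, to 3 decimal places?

Profile (r,z), 3 vertices: (0.5,26) (11.5,1) (14.5,25.5)
edge 0: (0.5,26)→(11.5,1)  cross = 0.5·1 − 11.5·26 = -298.5000; (r_i+r_j)·cross = 12·-298.5000 = -3582.0000
edge 1: (11.5,1)→(14.5,25.5)  cross = 11.5·25.5 − 14.5·1 = 278.7500; (r_i+r_j)·cross = 26·278.7500 = 7247.5000
edge 2: (14.5,25.5)→(0.5,26)  cross = 14.5·26 − 0.5·25.5 = 364.2500; (r_i+r_j)·cross = 15·364.2500 = 5463.7500
Σcross = 344.5000 → A = |Σcross|/2 = 172.2500 mm²
Σ(r_i+r_j)·cross = 9129.2500 → first moment M = |Σ|/6 = 1521.5417
R_c = M/A = 1521.5417/172.2500 = 8.8333 mm
θ = 247° = 4.310963 rad
V = θ·R_c·A = 4.310963·8.8333·172.2500 = 6559.310 mm³

Volume = 6559.310 mm³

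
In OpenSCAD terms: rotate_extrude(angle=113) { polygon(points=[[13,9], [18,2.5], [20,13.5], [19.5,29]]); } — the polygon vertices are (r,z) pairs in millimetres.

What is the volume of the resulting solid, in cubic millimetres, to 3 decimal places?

Profile (r,z), 4 vertices: (13,9) (18,2.5) (20,13.5) (19.5,29)
edge 0: (13,9)→(18,2.5)  cross = 13·2.5 − 18·9 = -129.5000; (r_i+r_j)·cross = 31·-129.5000 = -4014.5000
edge 1: (18,2.5)→(20,13.5)  cross = 18·13.5 − 20·2.5 = 193.0000; (r_i+r_j)·cross = 38·193.0000 = 7334.0000
edge 2: (20,13.5)→(19.5,29)  cross = 20·29 − 19.5·13.5 = 316.7500; (r_i+r_j)·cross = 39.5·316.7500 = 12511.6250
edge 3: (19.5,29)→(13,9)  cross = 19.5·9 − 13·29 = -201.5000; (r_i+r_j)·cross = 32.5·-201.5000 = -6548.7500
Σcross = 178.7500 → A = |Σcross|/2 = 89.3750 mm²
Σ(r_i+r_j)·cross = 9282.3750 → first moment M = |Σ|/6 = 1547.0625
R_c = M/A = 1547.0625/89.3750 = 17.3098 mm
θ = 113° = 1.972222 rad
V = θ·R_c·A = 1.972222·17.3098·89.3750 = 3051.151 mm³

Volume = 3051.151 mm³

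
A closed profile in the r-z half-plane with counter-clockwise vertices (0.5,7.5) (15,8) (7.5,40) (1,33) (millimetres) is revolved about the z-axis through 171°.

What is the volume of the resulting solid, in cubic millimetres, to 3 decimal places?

Profile (r,z), 4 vertices: (0.5,7.5) (15,8) (7.5,40) (1,33)
edge 0: (0.5,7.5)→(15,8)  cross = 0.5·8 − 15·7.5 = -108.5000; (r_i+r_j)·cross = 15.5·-108.5000 = -1681.7500
edge 1: (15,8)→(7.5,40)  cross = 15·40 − 7.5·8 = 540.0000; (r_i+r_j)·cross = 22.5·540.0000 = 12150.0000
edge 2: (7.5,40)→(1,33)  cross = 7.5·33 − 1·40 = 207.5000; (r_i+r_j)·cross = 8.5·207.5000 = 1763.7500
edge 3: (1,33)→(0.5,7.5)  cross = 1·7.5 − 0.5·33 = -9.0000; (r_i+r_j)·cross = 1.5·-9.0000 = -13.5000
Σcross = 630.0000 → A = |Σcross|/2 = 315.0000 mm²
Σ(r_i+r_j)·cross = 12218.5000 → first moment M = |Σ|/6 = 2036.4167
R_c = M/A = 2036.4167/315.0000 = 6.4648 mm
θ = 171° = 2.984513 rad
V = θ·R_c·A = 2.984513·6.4648·315.0000 = 6077.712 mm³

Volume = 6077.712 mm³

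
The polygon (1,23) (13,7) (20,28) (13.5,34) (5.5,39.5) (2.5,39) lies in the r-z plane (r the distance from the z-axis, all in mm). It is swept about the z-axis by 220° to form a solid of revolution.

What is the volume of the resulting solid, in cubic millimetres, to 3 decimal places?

Volume = 13432.956 mm³

Profile (r,z), 6 vertices: (1,23) (13,7) (20,28) (13.5,34) (5.5,39.5) (2.5,39)
edge 0: (1,23)→(13,7)  cross = 1·7 − 13·23 = -292.0000; (r_i+r_j)·cross = 14·-292.0000 = -4088.0000
edge 1: (13,7)→(20,28)  cross = 13·28 − 20·7 = 224.0000; (r_i+r_j)·cross = 33·224.0000 = 7392.0000
edge 2: (20,28)→(13.5,34)  cross = 20·34 − 13.5·28 = 302.0000; (r_i+r_j)·cross = 33.5·302.0000 = 10117.0000
edge 3: (13.5,34)→(5.5,39.5)  cross = 13.5·39.5 − 5.5·34 = 346.2500; (r_i+r_j)·cross = 19·346.2500 = 6578.7500
edge 4: (5.5,39.5)→(2.5,39)  cross = 5.5·39 − 2.5·39.5 = 115.7500; (r_i+r_j)·cross = 8·115.7500 = 926.0000
edge 5: (2.5,39)→(1,23)  cross = 2.5·23 − 1·39 = 18.5000; (r_i+r_j)·cross = 3.5·18.5000 = 64.7500
Σcross = 714.5000 → A = |Σcross|/2 = 357.2500 mm²
Σ(r_i+r_j)·cross = 20990.5000 → first moment M = |Σ|/6 = 3498.4167
R_c = M/A = 3498.4167/357.2500 = 9.7926 mm
θ = 220° = 3.839724 rad
V = θ·R_c·A = 3.839724·9.7926·357.2500 = 13432.956 mm³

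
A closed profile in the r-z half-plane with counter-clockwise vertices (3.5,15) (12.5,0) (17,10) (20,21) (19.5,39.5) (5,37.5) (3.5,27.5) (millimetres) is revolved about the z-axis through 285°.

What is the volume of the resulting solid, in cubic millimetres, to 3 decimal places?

Volume = 28477.228 mm³

Profile (r,z), 7 vertices: (3.5,15) (12.5,0) (17,10) (20,21) (19.5,39.5) (5,37.5) (3.5,27.5)
edge 0: (3.5,15)→(12.5,0)  cross = 3.5·0 − 12.5·15 = -187.5000; (r_i+r_j)·cross = 16·-187.5000 = -3000.0000
edge 1: (12.5,0)→(17,10)  cross = 12.5·10 − 17·0 = 125.0000; (r_i+r_j)·cross = 29.5·125.0000 = 3687.5000
edge 2: (17,10)→(20,21)  cross = 17·21 − 20·10 = 157.0000; (r_i+r_j)·cross = 37·157.0000 = 5809.0000
edge 3: (20,21)→(19.5,39.5)  cross = 20·39.5 − 19.5·21 = 380.5000; (r_i+r_j)·cross = 39.5·380.5000 = 15029.7500
edge 4: (19.5,39.5)→(5,37.5)  cross = 19.5·37.5 − 5·39.5 = 533.7500; (r_i+r_j)·cross = 24.5·533.7500 = 13076.8750
edge 5: (5,37.5)→(3.5,27.5)  cross = 5·27.5 − 3.5·37.5 = 6.2500; (r_i+r_j)·cross = 8.5·6.2500 = 53.1250
edge 6: (3.5,27.5)→(3.5,15)  cross = 3.5·15 − 3.5·27.5 = -43.7500; (r_i+r_j)·cross = 7·-43.7500 = -306.2500
Σcross = 971.2500 → A = |Σcross|/2 = 485.6250 mm²
Σ(r_i+r_j)·cross = 34350.0000 → first moment M = |Σ|/6 = 5725.0000
R_c = M/A = 5725.0000/485.6250 = 11.7889 mm
θ = 285° = 4.974188 rad
V = θ·R_c·A = 4.974188·11.7889·485.6250 = 28477.228 mm³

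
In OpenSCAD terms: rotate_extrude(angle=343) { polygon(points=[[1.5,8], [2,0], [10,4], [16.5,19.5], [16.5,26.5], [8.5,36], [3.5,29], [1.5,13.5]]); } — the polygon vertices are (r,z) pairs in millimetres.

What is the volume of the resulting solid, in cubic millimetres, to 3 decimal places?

Volume = 17888.349 mm³

Profile (r,z), 8 vertices: (1.5,8) (2,0) (10,4) (16.5,19.5) (16.5,26.5) (8.5,36) (3.5,29) (1.5,13.5)
edge 0: (1.5,8)→(2,0)  cross = 1.5·0 − 2·8 = -16.0000; (r_i+r_j)·cross = 3.5·-16.0000 = -56.0000
edge 1: (2,0)→(10,4)  cross = 2·4 − 10·0 = 8.0000; (r_i+r_j)·cross = 12·8.0000 = 96.0000
edge 2: (10,4)→(16.5,19.5)  cross = 10·19.5 − 16.5·4 = 129.0000; (r_i+r_j)·cross = 26.5·129.0000 = 3418.5000
edge 3: (16.5,19.5)→(16.5,26.5)  cross = 16.5·26.5 − 16.5·19.5 = 115.5000; (r_i+r_j)·cross = 33·115.5000 = 3811.5000
edge 4: (16.5,26.5)→(8.5,36)  cross = 16.5·36 − 8.5·26.5 = 368.7500; (r_i+r_j)·cross = 25·368.7500 = 9218.7500
edge 5: (8.5,36)→(3.5,29)  cross = 8.5·29 − 3.5·36 = 120.5000; (r_i+r_j)·cross = 12·120.5000 = 1446.0000
edge 6: (3.5,29)→(1.5,13.5)  cross = 3.5·13.5 − 1.5·29 = 3.7500; (r_i+r_j)·cross = 5·3.7500 = 18.7500
edge 7: (1.5,13.5)→(1.5,8)  cross = 1.5·8 − 1.5·13.5 = -8.2500; (r_i+r_j)·cross = 3·-8.2500 = -24.7500
Σcross = 721.2500 → A = |Σcross|/2 = 360.6250 mm²
Σ(r_i+r_j)·cross = 17928.7500 → first moment M = |Σ|/6 = 2988.1250
R_c = M/A = 2988.1250/360.6250 = 8.2860 mm
θ = 343° = 5.986479 rad
V = θ·R_c·A = 5.986479·8.2860·360.6250 = 17888.349 mm³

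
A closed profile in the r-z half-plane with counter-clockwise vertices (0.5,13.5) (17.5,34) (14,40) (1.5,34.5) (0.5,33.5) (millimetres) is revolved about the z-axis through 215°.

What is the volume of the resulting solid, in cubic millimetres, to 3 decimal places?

Volume = 6080.233 mm³

Profile (r,z), 5 vertices: (0.5,13.5) (17.5,34) (14,40) (1.5,34.5) (0.5,33.5)
edge 0: (0.5,13.5)→(17.5,34)  cross = 0.5·34 − 17.5·13.5 = -219.2500; (r_i+r_j)·cross = 18·-219.2500 = -3946.5000
edge 1: (17.5,34)→(14,40)  cross = 17.5·40 − 14·34 = 224.0000; (r_i+r_j)·cross = 31.5·224.0000 = 7056.0000
edge 2: (14,40)→(1.5,34.5)  cross = 14·34.5 − 1.5·40 = 423.0000; (r_i+r_j)·cross = 15.5·423.0000 = 6556.5000
edge 3: (1.5,34.5)→(0.5,33.5)  cross = 1.5·33.5 − 0.5·34.5 = 33.0000; (r_i+r_j)·cross = 2·33.0000 = 66.0000
edge 4: (0.5,33.5)→(0.5,13.5)  cross = 0.5·13.5 − 0.5·33.5 = -10.0000; (r_i+r_j)·cross = 1·-10.0000 = -10.0000
Σcross = 450.7500 → A = |Σcross|/2 = 225.3750 mm²
Σ(r_i+r_j)·cross = 9722.0000 → first moment M = |Σ|/6 = 1620.3333
R_c = M/A = 1620.3333/225.3750 = 7.1895 mm
θ = 215° = 3.752458 rad
V = θ·R_c·A = 3.752458·7.1895·225.3750 = 6080.233 mm³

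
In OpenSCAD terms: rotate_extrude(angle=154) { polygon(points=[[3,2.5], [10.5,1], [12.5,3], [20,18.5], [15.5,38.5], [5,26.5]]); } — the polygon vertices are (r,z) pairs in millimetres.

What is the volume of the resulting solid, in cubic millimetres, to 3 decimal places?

Volume = 11997.587 mm³

Profile (r,z), 6 vertices: (3,2.5) (10.5,1) (12.5,3) (20,18.5) (15.5,38.5) (5,26.5)
edge 0: (3,2.5)→(10.5,1)  cross = 3·1 − 10.5·2.5 = -23.2500; (r_i+r_j)·cross = 13.5·-23.2500 = -313.8750
edge 1: (10.5,1)→(12.5,3)  cross = 10.5·3 − 12.5·1 = 19.0000; (r_i+r_j)·cross = 23·19.0000 = 437.0000
edge 2: (12.5,3)→(20,18.5)  cross = 12.5·18.5 − 20·3 = 171.2500; (r_i+r_j)·cross = 32.5·171.2500 = 5565.6250
edge 3: (20,18.5)→(15.5,38.5)  cross = 20·38.5 − 15.5·18.5 = 483.2500; (r_i+r_j)·cross = 35.5·483.2500 = 17155.3750
edge 4: (15.5,38.5)→(5,26.5)  cross = 15.5·26.5 − 5·38.5 = 218.2500; (r_i+r_j)·cross = 20.5·218.2500 = 4474.1250
edge 5: (5,26.5)→(3,2.5)  cross = 5·2.5 − 3·26.5 = -67.0000; (r_i+r_j)·cross = 8·-67.0000 = -536.0000
Σcross = 801.5000 → A = |Σcross|/2 = 400.7500 mm²
Σ(r_i+r_j)·cross = 26782.2500 → first moment M = |Σ|/6 = 4463.7083
R_c = M/A = 4463.7083/400.7500 = 11.1384 mm
θ = 154° = 2.687807 rad
V = θ·R_c·A = 2.687807·11.1384·400.7500 = 11997.587 mm³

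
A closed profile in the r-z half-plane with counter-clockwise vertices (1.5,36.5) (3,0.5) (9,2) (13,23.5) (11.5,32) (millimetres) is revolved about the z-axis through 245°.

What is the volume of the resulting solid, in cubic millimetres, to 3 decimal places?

Volume = 8561.556 mm³

Profile (r,z), 5 vertices: (1.5,36.5) (3,0.5) (9,2) (13,23.5) (11.5,32)
edge 0: (1.5,36.5)→(3,0.5)  cross = 1.5·0.5 − 3·36.5 = -108.7500; (r_i+r_j)·cross = 4.5·-108.7500 = -489.3750
edge 1: (3,0.5)→(9,2)  cross = 3·2 − 9·0.5 = 1.5000; (r_i+r_j)·cross = 12·1.5000 = 18.0000
edge 2: (9,2)→(13,23.5)  cross = 9·23.5 − 13·2 = 185.5000; (r_i+r_j)·cross = 22·185.5000 = 4081.0000
edge 3: (13,23.5)→(11.5,32)  cross = 13·32 − 11.5·23.5 = 145.7500; (r_i+r_j)·cross = 24.5·145.7500 = 3570.8750
edge 4: (11.5,32)→(1.5,36.5)  cross = 11.5·36.5 − 1.5·32 = 371.7500; (r_i+r_j)·cross = 13·371.7500 = 4832.7500
Σcross = 595.7500 → A = |Σcross|/2 = 297.8750 mm²
Σ(r_i+r_j)·cross = 12013.2500 → first moment M = |Σ|/6 = 2002.2083
R_c = M/A = 2002.2083/297.8750 = 6.7216 mm
θ = 245° = 4.276057 rad
V = θ·R_c·A = 4.276057·6.7216·297.8750 = 8561.556 mm³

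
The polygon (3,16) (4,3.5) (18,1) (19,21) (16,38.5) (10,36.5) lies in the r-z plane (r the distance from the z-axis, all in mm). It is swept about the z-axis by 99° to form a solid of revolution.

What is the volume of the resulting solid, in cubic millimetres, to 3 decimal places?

Volume = 9009.001 mm³

Profile (r,z), 6 vertices: (3,16) (4,3.5) (18,1) (19,21) (16,38.5) (10,36.5)
edge 0: (3,16)→(4,3.5)  cross = 3·3.5 − 4·16 = -53.5000; (r_i+r_j)·cross = 7·-53.5000 = -374.5000
edge 1: (4,3.5)→(18,1)  cross = 4·1 − 18·3.5 = -59.0000; (r_i+r_j)·cross = 22·-59.0000 = -1298.0000
edge 2: (18,1)→(19,21)  cross = 18·21 − 19·1 = 359.0000; (r_i+r_j)·cross = 37·359.0000 = 13283.0000
edge 3: (19,21)→(16,38.5)  cross = 19·38.5 − 16·21 = 395.5000; (r_i+r_j)·cross = 35·395.5000 = 13842.5000
edge 4: (16,38.5)→(10,36.5)  cross = 16·36.5 − 10·38.5 = 199.0000; (r_i+r_j)·cross = 26·199.0000 = 5174.0000
edge 5: (10,36.5)→(3,16)  cross = 10·16 − 3·36.5 = 50.5000; (r_i+r_j)·cross = 13·50.5000 = 656.5000
Σcross = 891.5000 → A = |Σcross|/2 = 445.7500 mm²
Σ(r_i+r_j)·cross = 31283.5000 → first moment M = |Σ|/6 = 5213.9167
R_c = M/A = 5213.9167/445.7500 = 11.6970 mm
θ = 99° = 1.727876 rad
V = θ·R_c·A = 1.727876·11.6970·445.7500 = 9009.001 mm³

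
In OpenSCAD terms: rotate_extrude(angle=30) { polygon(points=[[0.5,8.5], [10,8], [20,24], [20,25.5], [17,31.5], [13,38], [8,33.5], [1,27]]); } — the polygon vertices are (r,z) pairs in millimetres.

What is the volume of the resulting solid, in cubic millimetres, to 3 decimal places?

Volume = 1877.233 mm³

Profile (r,z), 8 vertices: (0.5,8.5) (10,8) (20,24) (20,25.5) (17,31.5) (13,38) (8,33.5) (1,27)
edge 0: (0.5,8.5)→(10,8)  cross = 0.5·8 − 10·8.5 = -81.0000; (r_i+r_j)·cross = 10.5·-81.0000 = -850.5000
edge 1: (10,8)→(20,24)  cross = 10·24 − 20·8 = 80.0000; (r_i+r_j)·cross = 30·80.0000 = 2400.0000
edge 2: (20,24)→(20,25.5)  cross = 20·25.5 − 20·24 = 30.0000; (r_i+r_j)·cross = 40·30.0000 = 1200.0000
edge 3: (20,25.5)→(17,31.5)  cross = 20·31.5 − 17·25.5 = 196.5000; (r_i+r_j)·cross = 37·196.5000 = 7270.5000
edge 4: (17,31.5)→(13,38)  cross = 17·38 − 13·31.5 = 236.5000; (r_i+r_j)·cross = 30·236.5000 = 7095.0000
edge 5: (13,38)→(8,33.5)  cross = 13·33.5 − 8·38 = 131.5000; (r_i+r_j)·cross = 21·131.5000 = 2761.5000
edge 6: (8,33.5)→(1,27)  cross = 8·27 − 1·33.5 = 182.5000; (r_i+r_j)·cross = 9·182.5000 = 1642.5000
edge 7: (1,27)→(0.5,8.5)  cross = 1·8.5 − 0.5·27 = -5.0000; (r_i+r_j)·cross = 1.5·-5.0000 = -7.5000
Σcross = 771.0000 → A = |Σcross|/2 = 385.5000 mm²
Σ(r_i+r_j)·cross = 21511.5000 → first moment M = |Σ|/6 = 3585.2500
R_c = M/A = 3585.2500/385.5000 = 9.3003 mm
θ = 30° = 0.523599 rad
V = θ·R_c·A = 0.523599·9.3003·385.5000 = 1877.233 mm³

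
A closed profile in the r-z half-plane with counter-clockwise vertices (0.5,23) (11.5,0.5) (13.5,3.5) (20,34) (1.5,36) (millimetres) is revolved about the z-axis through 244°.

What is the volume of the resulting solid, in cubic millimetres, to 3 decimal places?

Volume = 17825.449 mm³

Profile (r,z), 5 vertices: (0.5,23) (11.5,0.5) (13.5,3.5) (20,34) (1.5,36)
edge 0: (0.5,23)→(11.5,0.5)  cross = 0.5·0.5 − 11.5·23 = -264.2500; (r_i+r_j)·cross = 12·-264.2500 = -3171.0000
edge 1: (11.5,0.5)→(13.5,3.5)  cross = 11.5·3.5 − 13.5·0.5 = 33.5000; (r_i+r_j)·cross = 25·33.5000 = 837.5000
edge 2: (13.5,3.5)→(20,34)  cross = 13.5·34 − 20·3.5 = 389.0000; (r_i+r_j)·cross = 33.5·389.0000 = 13031.5000
edge 3: (20,34)→(1.5,36)  cross = 20·36 − 1.5·34 = 669.0000; (r_i+r_j)·cross = 21.5·669.0000 = 14383.5000
edge 4: (1.5,36)→(0.5,23)  cross = 1.5·23 − 0.5·36 = 16.5000; (r_i+r_j)·cross = 2·16.5000 = 33.0000
Σcross = 843.7500 → A = |Σcross|/2 = 421.8750 mm²
Σ(r_i+r_j)·cross = 25114.5000 → first moment M = |Σ|/6 = 4185.7500
R_c = M/A = 4185.7500/421.8750 = 9.9218 mm
θ = 244° = 4.258603 rad
V = θ·R_c·A = 4.258603·9.9218·421.8750 = 17825.449 mm³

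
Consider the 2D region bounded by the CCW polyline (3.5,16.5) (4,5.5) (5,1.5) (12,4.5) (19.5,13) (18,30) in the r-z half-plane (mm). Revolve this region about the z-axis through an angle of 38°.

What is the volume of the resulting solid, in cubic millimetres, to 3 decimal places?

Profile (r,z), 6 vertices: (3.5,16.5) (4,5.5) (5,1.5) (12,4.5) (19.5,13) (18,30)
edge 0: (3.5,16.5)→(4,5.5)  cross = 3.5·5.5 − 4·16.5 = -46.7500; (r_i+r_j)·cross = 7.5·-46.7500 = -350.6250
edge 1: (4,5.5)→(5,1.5)  cross = 4·1.5 − 5·5.5 = -21.5000; (r_i+r_j)·cross = 9·-21.5000 = -193.5000
edge 2: (5,1.5)→(12,4.5)  cross = 5·4.5 − 12·1.5 = 4.5000; (r_i+r_j)·cross = 17·4.5000 = 76.5000
edge 3: (12,4.5)→(19.5,13)  cross = 12·13 − 19.5·4.5 = 68.2500; (r_i+r_j)·cross = 31.5·68.2500 = 2149.8750
edge 4: (19.5,13)→(18,30)  cross = 19.5·30 − 18·13 = 351.0000; (r_i+r_j)·cross = 37.5·351.0000 = 13162.5000
edge 5: (18,30)→(3.5,16.5)  cross = 18·16.5 − 3.5·30 = 192.0000; (r_i+r_j)·cross = 21.5·192.0000 = 4128.0000
Σcross = 547.5000 → A = |Σcross|/2 = 273.7500 mm²
Σ(r_i+r_j)·cross = 18972.7500 → first moment M = |Σ|/6 = 3162.1250
R_c = M/A = 3162.1250/273.7500 = 11.5511 mm
θ = 38° = 0.663225 rad
V = θ·R_c·A = 0.663225·11.5511·273.7500 = 2097.201 mm³

Volume = 2097.201 mm³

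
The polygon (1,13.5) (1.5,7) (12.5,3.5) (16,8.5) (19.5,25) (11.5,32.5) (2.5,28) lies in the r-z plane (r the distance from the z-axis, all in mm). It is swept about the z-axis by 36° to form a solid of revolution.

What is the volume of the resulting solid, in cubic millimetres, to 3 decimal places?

Profile (r,z), 7 vertices: (1,13.5) (1.5,7) (12.5,3.5) (16,8.5) (19.5,25) (11.5,32.5) (2.5,28)
edge 0: (1,13.5)→(1.5,7)  cross = 1·7 − 1.5·13.5 = -13.2500; (r_i+r_j)·cross = 2.5·-13.2500 = -33.1250
edge 1: (1.5,7)→(12.5,3.5)  cross = 1.5·3.5 − 12.5·7 = -82.2500; (r_i+r_j)·cross = 14·-82.2500 = -1151.5000
edge 2: (12.5,3.5)→(16,8.5)  cross = 12.5·8.5 − 16·3.5 = 50.2500; (r_i+r_j)·cross = 28.5·50.2500 = 1432.1250
edge 3: (16,8.5)→(19.5,25)  cross = 16·25 − 19.5·8.5 = 234.2500; (r_i+r_j)·cross = 35.5·234.2500 = 8315.8750
edge 4: (19.5,25)→(11.5,32.5)  cross = 19.5·32.5 − 11.5·25 = 346.2500; (r_i+r_j)·cross = 31·346.2500 = 10733.7500
edge 5: (11.5,32.5)→(2.5,28)  cross = 11.5·28 − 2.5·32.5 = 240.7500; (r_i+r_j)·cross = 14·240.7500 = 3370.5000
edge 6: (2.5,28)→(1,13.5)  cross = 2.5·13.5 − 1·28 = 5.7500; (r_i+r_j)·cross = 3.5·5.7500 = 20.1250
Σcross = 781.7500 → A = |Σcross|/2 = 390.8750 mm²
Σ(r_i+r_j)·cross = 22687.7500 → first moment M = |Σ|/6 = 3781.2917
R_c = M/A = 3781.2917/390.8750 = 9.6739 mm
θ = 36° = 0.628319 rad
V = θ·R_c·A = 0.628319·9.6739·390.8750 = 2375.856 mm³

Volume = 2375.856 mm³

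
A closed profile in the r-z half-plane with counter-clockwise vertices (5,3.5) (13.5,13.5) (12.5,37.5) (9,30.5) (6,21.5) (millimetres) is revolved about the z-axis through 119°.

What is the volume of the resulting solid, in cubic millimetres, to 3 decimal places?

Volume = 3217.962 mm³

Profile (r,z), 5 vertices: (5,3.5) (13.5,13.5) (12.5,37.5) (9,30.5) (6,21.5)
edge 0: (5,3.5)→(13.5,13.5)  cross = 5·13.5 − 13.5·3.5 = 20.2500; (r_i+r_j)·cross = 18.5·20.2500 = 374.6250
edge 1: (13.5,13.5)→(12.5,37.5)  cross = 13.5·37.5 − 12.5·13.5 = 337.5000; (r_i+r_j)·cross = 26·337.5000 = 8775.0000
edge 2: (12.5,37.5)→(9,30.5)  cross = 12.5·30.5 − 9·37.5 = 43.7500; (r_i+r_j)·cross = 21.5·43.7500 = 940.6250
edge 3: (9,30.5)→(6,21.5)  cross = 9·21.5 − 6·30.5 = 10.5000; (r_i+r_j)·cross = 15·10.5000 = 157.5000
edge 4: (6,21.5)→(5,3.5)  cross = 6·3.5 − 5·21.5 = -86.5000; (r_i+r_j)·cross = 11·-86.5000 = -951.5000
Σcross = 325.5000 → A = |Σcross|/2 = 162.7500 mm²
Σ(r_i+r_j)·cross = 9296.2500 → first moment M = |Σ|/6 = 1549.3750
R_c = M/A = 1549.3750/162.7500 = 9.5200 mm
θ = 119° = 2.076942 rad
V = θ·R_c·A = 2.076942·9.5200·162.7500 = 3217.962 mm³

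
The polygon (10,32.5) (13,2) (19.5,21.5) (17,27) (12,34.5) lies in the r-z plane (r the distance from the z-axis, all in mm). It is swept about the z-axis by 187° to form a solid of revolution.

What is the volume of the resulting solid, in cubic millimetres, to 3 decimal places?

Volume = 7092.027 mm³

Profile (r,z), 5 vertices: (10,32.5) (13,2) (19.5,21.5) (17,27) (12,34.5)
edge 0: (10,32.5)→(13,2)  cross = 10·2 − 13·32.5 = -402.5000; (r_i+r_j)·cross = 23·-402.5000 = -9257.5000
edge 1: (13,2)→(19.5,21.5)  cross = 13·21.5 − 19.5·2 = 240.5000; (r_i+r_j)·cross = 32.5·240.5000 = 7816.2500
edge 2: (19.5,21.5)→(17,27)  cross = 19.5·27 − 17·21.5 = 161.0000; (r_i+r_j)·cross = 36.5·161.0000 = 5876.5000
edge 3: (17,27)→(12,34.5)  cross = 17·34.5 − 12·27 = 262.5000; (r_i+r_j)·cross = 29·262.5000 = 7612.5000
edge 4: (12,34.5)→(10,32.5)  cross = 12·32.5 − 10·34.5 = 45.0000; (r_i+r_j)·cross = 22·45.0000 = 990.0000
Σcross = 306.5000 → A = |Σcross|/2 = 153.2500 mm²
Σ(r_i+r_j)·cross = 13037.7500 → first moment M = |Σ|/6 = 2172.9583
R_c = M/A = 2172.9583/153.2500 = 14.1792 mm
θ = 187° = 3.263766 rad
V = θ·R_c·A = 3.263766·14.1792·153.2500 = 7092.027 mm³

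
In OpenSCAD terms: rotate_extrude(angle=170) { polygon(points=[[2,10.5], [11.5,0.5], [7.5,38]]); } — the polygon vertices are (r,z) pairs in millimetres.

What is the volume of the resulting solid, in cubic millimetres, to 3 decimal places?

Volume = 3284.164 mm³

Profile (r,z), 3 vertices: (2,10.5) (11.5,0.5) (7.5,38)
edge 0: (2,10.5)→(11.5,0.5)  cross = 2·0.5 − 11.5·10.5 = -119.7500; (r_i+r_j)·cross = 13.5·-119.7500 = -1616.6250
edge 1: (11.5,0.5)→(7.5,38)  cross = 11.5·38 − 7.5·0.5 = 433.2500; (r_i+r_j)·cross = 19·433.2500 = 8231.7500
edge 2: (7.5,38)→(2,10.5)  cross = 7.5·10.5 − 2·38 = 2.7500; (r_i+r_j)·cross = 9.5·2.7500 = 26.1250
Σcross = 316.2500 → A = |Σcross|/2 = 158.1250 mm²
Σ(r_i+r_j)·cross = 6641.2500 → first moment M = |Σ|/6 = 1106.8750
R_c = M/A = 1106.8750/158.1250 = 7.0000 mm
θ = 170° = 2.967060 rad
V = θ·R_c·A = 2.967060·7.0000·158.1250 = 3284.164 mm³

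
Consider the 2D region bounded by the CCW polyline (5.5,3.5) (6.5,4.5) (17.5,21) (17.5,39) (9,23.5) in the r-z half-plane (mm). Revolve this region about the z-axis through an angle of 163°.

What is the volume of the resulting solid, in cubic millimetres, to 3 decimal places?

Profile (r,z), 5 vertices: (5.5,3.5) (6.5,4.5) (17.5,21) (17.5,39) (9,23.5)
edge 0: (5.5,3.5)→(6.5,4.5)  cross = 5.5·4.5 − 6.5·3.5 = 2.0000; (r_i+r_j)·cross = 12·2.0000 = 24.0000
edge 1: (6.5,4.5)→(17.5,21)  cross = 6.5·21 − 17.5·4.5 = 57.7500; (r_i+r_j)·cross = 24·57.7500 = 1386.0000
edge 2: (17.5,21)→(17.5,39)  cross = 17.5·39 − 17.5·21 = 315.0000; (r_i+r_j)·cross = 35·315.0000 = 11025.0000
edge 3: (17.5,39)→(9,23.5)  cross = 17.5·23.5 − 9·39 = 60.2500; (r_i+r_j)·cross = 26.5·60.2500 = 1596.6250
edge 4: (9,23.5)→(5.5,3.5)  cross = 9·3.5 − 5.5·23.5 = -97.7500; (r_i+r_j)·cross = 14.5·-97.7500 = -1417.3750
Σcross = 337.2500 → A = |Σcross|/2 = 168.6250 mm²
Σ(r_i+r_j)·cross = 12614.2500 → first moment M = |Σ|/6 = 2102.3750
R_c = M/A = 2102.3750/168.6250 = 12.4678 mm
θ = 163° = 2.844887 rad
V = θ·R_c·A = 2.844887·12.4678·168.6250 = 5981.019 mm³

Volume = 5981.019 mm³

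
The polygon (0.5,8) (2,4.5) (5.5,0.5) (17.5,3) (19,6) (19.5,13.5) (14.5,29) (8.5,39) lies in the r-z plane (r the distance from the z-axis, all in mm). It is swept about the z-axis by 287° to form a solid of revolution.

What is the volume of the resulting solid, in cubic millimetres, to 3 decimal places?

Volume = 22902.834 mm³

Profile (r,z), 8 vertices: (0.5,8) (2,4.5) (5.5,0.5) (17.5,3) (19,6) (19.5,13.5) (14.5,29) (8.5,39)
edge 0: (0.5,8)→(2,4.5)  cross = 0.5·4.5 − 2·8 = -13.7500; (r_i+r_j)·cross = 2.5·-13.7500 = -34.3750
edge 1: (2,4.5)→(5.5,0.5)  cross = 2·0.5 − 5.5·4.5 = -23.7500; (r_i+r_j)·cross = 7.5·-23.7500 = -178.1250
edge 2: (5.5,0.5)→(17.5,3)  cross = 5.5·3 − 17.5·0.5 = 7.7500; (r_i+r_j)·cross = 23·7.7500 = 178.2500
edge 3: (17.5,3)→(19,6)  cross = 17.5·6 − 19·3 = 48.0000; (r_i+r_j)·cross = 36.5·48.0000 = 1752.0000
edge 4: (19,6)→(19.5,13.5)  cross = 19·13.5 − 19.5·6 = 139.5000; (r_i+r_j)·cross = 38.5·139.5000 = 5370.7500
edge 5: (19.5,13.5)→(14.5,29)  cross = 19.5·29 − 14.5·13.5 = 369.7500; (r_i+r_j)·cross = 34·369.7500 = 12571.5000
edge 6: (14.5,29)→(8.5,39)  cross = 14.5·39 − 8.5·29 = 319.0000; (r_i+r_j)·cross = 23·319.0000 = 7337.0000
edge 7: (8.5,39)→(0.5,8)  cross = 8.5·8 − 0.5·39 = 48.5000; (r_i+r_j)·cross = 9·48.5000 = 436.5000
Σcross = 895.0000 → A = |Σcross|/2 = 447.5000 mm²
Σ(r_i+r_j)·cross = 27433.5000 → first moment M = |Σ|/6 = 4572.2500
R_c = M/A = 4572.2500/447.5000 = 10.2173 mm
θ = 287° = 5.009095 rad
V = θ·R_c·A = 5.009095·10.2173·447.5000 = 22902.834 mm³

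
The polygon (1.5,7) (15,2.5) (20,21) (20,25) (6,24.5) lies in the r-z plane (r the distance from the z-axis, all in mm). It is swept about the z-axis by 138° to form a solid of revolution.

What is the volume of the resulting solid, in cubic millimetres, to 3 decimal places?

Volume = 7901.564 mm³

Profile (r,z), 5 vertices: (1.5,7) (15,2.5) (20,21) (20,25) (6,24.5)
edge 0: (1.5,7)→(15,2.5)  cross = 1.5·2.5 − 15·7 = -101.2500; (r_i+r_j)·cross = 16.5·-101.2500 = -1670.6250
edge 1: (15,2.5)→(20,21)  cross = 15·21 − 20·2.5 = 265.0000; (r_i+r_j)·cross = 35·265.0000 = 9275.0000
edge 2: (20,21)→(20,25)  cross = 20·25 − 20·21 = 80.0000; (r_i+r_j)·cross = 40·80.0000 = 3200.0000
edge 3: (20,25)→(6,24.5)  cross = 20·24.5 − 6·25 = 340.0000; (r_i+r_j)·cross = 26·340.0000 = 8840.0000
edge 4: (6,24.5)→(1.5,7)  cross = 6·7 − 1.5·24.5 = 5.2500; (r_i+r_j)·cross = 7.5·5.2500 = 39.3750
Σcross = 589.0000 → A = |Σcross|/2 = 294.5000 mm²
Σ(r_i+r_j)·cross = 19683.7500 → first moment M = |Σ|/6 = 3280.6250
R_c = M/A = 3280.6250/294.5000 = 11.1396 mm
θ = 138° = 2.408554 rad
V = θ·R_c·A = 2.408554·11.1396·294.5000 = 7901.564 mm³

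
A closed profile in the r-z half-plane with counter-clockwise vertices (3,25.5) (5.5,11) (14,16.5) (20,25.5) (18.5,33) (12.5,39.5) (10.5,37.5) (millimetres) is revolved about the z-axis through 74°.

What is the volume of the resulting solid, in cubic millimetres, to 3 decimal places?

Profile (r,z), 7 vertices: (3,25.5) (5.5,11) (14,16.5) (20,25.5) (18.5,33) (12.5,39.5) (10.5,37.5)
edge 0: (3,25.5)→(5.5,11)  cross = 3·11 − 5.5·25.5 = -107.2500; (r_i+r_j)·cross = 8.5·-107.2500 = -911.6250
edge 1: (5.5,11)→(14,16.5)  cross = 5.5·16.5 − 14·11 = -63.2500; (r_i+r_j)·cross = 19.5·-63.2500 = -1233.3750
edge 2: (14,16.5)→(20,25.5)  cross = 14·25.5 − 20·16.5 = 27.0000; (r_i+r_j)·cross = 34·27.0000 = 918.0000
edge 3: (20,25.5)→(18.5,33)  cross = 20·33 − 18.5·25.5 = 188.2500; (r_i+r_j)·cross = 38.5·188.2500 = 7247.6250
edge 4: (18.5,33)→(12.5,39.5)  cross = 18.5·39.5 − 12.5·33 = 318.2500; (r_i+r_j)·cross = 31·318.2500 = 9865.7500
edge 5: (12.5,39.5)→(10.5,37.5)  cross = 12.5·37.5 − 10.5·39.5 = 54.0000; (r_i+r_j)·cross = 23·54.0000 = 1242.0000
edge 6: (10.5,37.5)→(3,25.5)  cross = 10.5·25.5 − 3·37.5 = 155.2500; (r_i+r_j)·cross = 13.5·155.2500 = 2095.8750
Σcross = 572.2500 → A = |Σcross|/2 = 286.1250 mm²
Σ(r_i+r_j)·cross = 19224.2500 → first moment M = |Σ|/6 = 3204.0417
R_c = M/A = 3204.0417/286.1250 = 11.1980 mm
θ = 74° = 1.291544 rad
V = θ·R_c·A = 1.291544·11.1980·286.1250 = 4138.160 mm³

Volume = 4138.160 mm³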